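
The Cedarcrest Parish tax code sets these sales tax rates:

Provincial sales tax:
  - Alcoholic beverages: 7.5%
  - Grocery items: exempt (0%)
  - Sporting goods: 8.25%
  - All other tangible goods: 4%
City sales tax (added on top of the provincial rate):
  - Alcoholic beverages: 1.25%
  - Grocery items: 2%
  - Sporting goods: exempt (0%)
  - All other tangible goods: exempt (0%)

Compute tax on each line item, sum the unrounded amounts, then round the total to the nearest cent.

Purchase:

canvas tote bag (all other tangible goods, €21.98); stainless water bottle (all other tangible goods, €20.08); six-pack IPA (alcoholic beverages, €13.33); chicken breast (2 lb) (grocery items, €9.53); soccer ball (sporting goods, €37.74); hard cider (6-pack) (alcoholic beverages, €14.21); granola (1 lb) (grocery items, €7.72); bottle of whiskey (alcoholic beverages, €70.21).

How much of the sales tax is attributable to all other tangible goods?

€1.68

Canvas tote bag €21.98: all other tangible goods → 4% + 0% city = 4% → €0.8792
Stainless water bottle €20.08: all other tangible goods → 4% + 0% city = 4% → €0.8032
Tax on all other tangible goods: unrounded sum = €1.6824 → €1.68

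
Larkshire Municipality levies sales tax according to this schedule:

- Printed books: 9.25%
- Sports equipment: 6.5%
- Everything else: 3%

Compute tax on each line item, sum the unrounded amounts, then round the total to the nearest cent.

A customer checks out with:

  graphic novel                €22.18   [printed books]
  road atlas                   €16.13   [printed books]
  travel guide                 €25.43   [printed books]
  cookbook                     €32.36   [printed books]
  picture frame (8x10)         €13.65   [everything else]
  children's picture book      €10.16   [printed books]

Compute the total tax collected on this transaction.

Graphic novel €22.18: printed books → 9.25% → €2.05165
Road atlas €16.13: printed books → 9.25% → €1.492025
Travel guide €25.43: printed books → 9.25% → €2.352275
Cookbook €32.36: printed books → 9.25% → €2.9933
Picture frame (8x10) €13.65: everything else → 3% → €0.4095
Children's picture book €10.16: printed books → 9.25% → €0.9398
Unrounded tax sum = €10.23855 → €10.24

€10.24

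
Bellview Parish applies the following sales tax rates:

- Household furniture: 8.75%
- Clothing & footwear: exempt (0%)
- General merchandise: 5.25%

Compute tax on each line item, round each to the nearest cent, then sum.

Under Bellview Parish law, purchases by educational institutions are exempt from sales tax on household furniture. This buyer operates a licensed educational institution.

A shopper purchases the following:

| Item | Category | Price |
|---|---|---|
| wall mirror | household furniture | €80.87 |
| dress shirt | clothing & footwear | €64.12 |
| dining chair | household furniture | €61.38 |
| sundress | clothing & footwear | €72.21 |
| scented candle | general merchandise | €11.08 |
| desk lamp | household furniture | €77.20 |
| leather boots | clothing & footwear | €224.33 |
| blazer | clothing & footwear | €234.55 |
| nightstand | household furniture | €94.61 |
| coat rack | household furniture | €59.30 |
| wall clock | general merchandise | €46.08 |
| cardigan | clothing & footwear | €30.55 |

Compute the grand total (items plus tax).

Wall mirror €80.87: household furniture, buyer-exempt → 0% → €0.00
Dress shirt €64.12: clothing & footwear → 0% → €0.00
Dining chair €61.38: household furniture, buyer-exempt → 0% → €0.00
Sundress €72.21: clothing & footwear → 0% → €0.00
Scented candle €11.08: general merchandise → 5.25% → €0.58
Desk lamp €77.20: household furniture, buyer-exempt → 0% → €0.00
Leather boots €224.33: clothing & footwear → 0% → €0.00
Blazer €234.55: clothing & footwear → 0% → €0.00
Nightstand €94.61: household furniture, buyer-exempt → 0% → €0.00
Coat rack €59.30: household furniture, buyer-exempt → 0% → €0.00
Wall clock €46.08: general merchandise → 5.25% → €2.42
Cardigan €30.55: clothing & footwear → 0% → €0.00
Subtotal = €1056.28; tax = €3.00; total due = €1059.28

€1059.28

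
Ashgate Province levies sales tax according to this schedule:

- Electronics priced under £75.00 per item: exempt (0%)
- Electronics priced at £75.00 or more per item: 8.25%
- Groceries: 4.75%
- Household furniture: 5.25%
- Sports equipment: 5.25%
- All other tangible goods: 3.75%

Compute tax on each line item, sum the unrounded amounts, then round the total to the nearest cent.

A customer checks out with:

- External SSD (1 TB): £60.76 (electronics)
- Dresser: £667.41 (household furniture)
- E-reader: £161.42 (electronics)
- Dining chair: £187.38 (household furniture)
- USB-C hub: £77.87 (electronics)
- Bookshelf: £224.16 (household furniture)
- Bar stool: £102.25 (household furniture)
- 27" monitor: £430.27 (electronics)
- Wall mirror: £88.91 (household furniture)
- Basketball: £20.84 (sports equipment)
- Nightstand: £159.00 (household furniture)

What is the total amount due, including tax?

External SSD (1 TB) £60.76: electronics, under £75.00 → 0% → £0.00
Dresser £667.41: household furniture → 5.25% → £35.039025
E-reader £161.42: electronics, £75.00 or more → 8.25% → £13.31715
Dining chair £187.38: household furniture → 5.25% → £9.83745
USB-C hub £77.87: electronics, £75.00 or more → 8.25% → £6.424275
Bookshelf £224.16: household furniture → 5.25% → £11.7684
Bar stool £102.25: household furniture → 5.25% → £5.368125
27" monitor £430.27: electronics, £75.00 or more → 8.25% → £35.497275
Wall mirror £88.91: household furniture → 5.25% → £4.667775
Basketball £20.84: sports equipment → 5.25% → £1.0941
Nightstand £159.00: household furniture → 5.25% → £8.3475
Subtotal = £2180.27; unrounded tax = £131.361075 → £131.36; total due = £2311.63

£2311.63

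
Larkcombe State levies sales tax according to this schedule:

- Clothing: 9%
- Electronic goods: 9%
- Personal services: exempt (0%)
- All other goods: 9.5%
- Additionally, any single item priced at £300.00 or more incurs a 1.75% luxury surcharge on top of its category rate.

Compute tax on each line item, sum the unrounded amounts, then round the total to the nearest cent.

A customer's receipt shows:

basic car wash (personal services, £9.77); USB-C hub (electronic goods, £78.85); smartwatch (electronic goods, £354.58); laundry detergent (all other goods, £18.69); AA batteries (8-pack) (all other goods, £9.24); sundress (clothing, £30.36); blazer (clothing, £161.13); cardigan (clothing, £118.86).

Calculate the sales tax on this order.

Basic car wash £9.77: personal services → 0% → £0.00
USB-C hub £78.85: electronic goods → 9% → £7.0965
Smartwatch £354.58: electronic goods → 9% + 1.75% surcharge = 10.75% → £38.11735
Laundry detergent £18.69: all other goods → 9.5% → £1.77555
AA batteries (8-pack) £9.24: all other goods → 9.5% → £0.8778
Sundress £30.36: clothing → 9% → £2.7324
Blazer £161.13: clothing → 9% → £14.5017
Cardigan £118.86: clothing → 9% → £10.6974
Unrounded tax sum = £75.7987 → £75.80

£75.80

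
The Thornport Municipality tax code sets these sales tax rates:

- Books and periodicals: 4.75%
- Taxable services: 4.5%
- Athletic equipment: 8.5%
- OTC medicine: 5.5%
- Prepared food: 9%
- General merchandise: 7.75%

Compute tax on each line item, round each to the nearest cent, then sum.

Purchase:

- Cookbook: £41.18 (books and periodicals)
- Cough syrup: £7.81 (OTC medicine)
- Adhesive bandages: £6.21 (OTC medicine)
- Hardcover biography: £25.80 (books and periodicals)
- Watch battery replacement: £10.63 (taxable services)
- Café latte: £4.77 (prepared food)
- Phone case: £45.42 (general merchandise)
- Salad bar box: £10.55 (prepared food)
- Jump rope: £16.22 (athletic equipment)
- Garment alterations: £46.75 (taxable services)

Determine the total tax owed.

£12.82

Cookbook £41.18: books and periodicals → 4.75% → £1.96
Cough syrup £7.81: OTC medicine → 5.5% → £0.43
Adhesive bandages £6.21: OTC medicine → 5.5% → £0.34
Hardcover biography £25.80: books and periodicals → 4.75% → £1.23
Watch battery replacement £10.63: taxable services → 4.5% → £0.48
Café latte £4.77: prepared food → 9% → £0.43
Phone case £45.42: general merchandise → 7.75% → £3.52
Salad bar box £10.55: prepared food → 9% → £0.95
Jump rope £16.22: athletic equipment → 8.5% → £1.38
Garment alterations £46.75: taxable services → 4.5% → £2.10
Total tax = £1.96 + £0.43 + £0.34 + £1.23 + £0.48 + £0.43 + £3.52 + £0.95 + £1.38 + £2.10 = £12.82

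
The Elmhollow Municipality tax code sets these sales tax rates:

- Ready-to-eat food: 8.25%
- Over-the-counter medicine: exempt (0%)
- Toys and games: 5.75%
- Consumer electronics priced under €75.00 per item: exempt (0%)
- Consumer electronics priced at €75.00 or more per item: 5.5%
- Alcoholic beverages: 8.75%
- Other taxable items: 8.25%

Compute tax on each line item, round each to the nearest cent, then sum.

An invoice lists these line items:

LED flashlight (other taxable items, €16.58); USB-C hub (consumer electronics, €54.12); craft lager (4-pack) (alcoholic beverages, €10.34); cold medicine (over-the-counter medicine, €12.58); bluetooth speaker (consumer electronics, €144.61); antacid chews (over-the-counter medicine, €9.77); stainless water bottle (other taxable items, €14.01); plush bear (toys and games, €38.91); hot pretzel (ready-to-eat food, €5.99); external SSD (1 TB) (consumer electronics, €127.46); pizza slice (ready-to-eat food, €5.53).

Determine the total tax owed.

LED flashlight €16.58: other taxable items → 8.25% → €1.37
USB-C hub €54.12: consumer electronics, under €75.00 → 0% → €0.00
Craft lager (4-pack) €10.34: alcoholic beverages → 8.75% → €0.90
Cold medicine €12.58: over-the-counter medicine → 0% → €0.00
Bluetooth speaker €144.61: consumer electronics, €75.00 or more → 5.5% → €7.95
Antacid chews €9.77: over-the-counter medicine → 0% → €0.00
Stainless water bottle €14.01: other taxable items → 8.25% → €1.16
Plush bear €38.91: toys and games → 5.75% → €2.24
Hot pretzel €5.99: ready-to-eat food → 8.25% → €0.49
External SSD (1 TB) €127.46: consumer electronics, €75.00 or more → 5.5% → €7.01
Pizza slice €5.53: ready-to-eat food → 8.25% → €0.46
Total tax = €1.37 + €0.90 + €7.95 + €1.16 + €2.24 + €0.49 + €7.01 + €0.46 = €21.58

€21.58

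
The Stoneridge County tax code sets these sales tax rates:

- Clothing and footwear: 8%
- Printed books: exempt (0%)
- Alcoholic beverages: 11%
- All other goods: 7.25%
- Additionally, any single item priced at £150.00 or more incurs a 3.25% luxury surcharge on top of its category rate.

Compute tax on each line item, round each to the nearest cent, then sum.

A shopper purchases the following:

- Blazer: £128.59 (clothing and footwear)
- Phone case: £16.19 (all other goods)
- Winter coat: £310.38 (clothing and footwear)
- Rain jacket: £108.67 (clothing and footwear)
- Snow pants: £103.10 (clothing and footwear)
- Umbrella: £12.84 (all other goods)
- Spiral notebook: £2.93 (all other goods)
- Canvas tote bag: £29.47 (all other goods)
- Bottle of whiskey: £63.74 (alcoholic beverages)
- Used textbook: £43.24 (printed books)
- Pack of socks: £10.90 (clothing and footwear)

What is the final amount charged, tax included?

£904.53

Blazer £128.59: clothing and footwear → 8% → £10.29
Phone case £16.19: all other goods → 7.25% → £1.17
Winter coat £310.38: clothing and footwear → 8% + 3.25% surcharge = 11.25% → £34.92
Rain jacket £108.67: clothing and footwear → 8% → £8.69
Snow pants £103.10: clothing and footwear → 8% → £8.25
Umbrella £12.84: all other goods → 7.25% → £0.93
Spiral notebook £2.93: all other goods → 7.25% → £0.21
Canvas tote bag £29.47: all other goods → 7.25% → £2.14
Bottle of whiskey £63.74: alcoholic beverages → 11% → £7.01
Used textbook £43.24: printed books → 0% → £0.00
Pack of socks £10.90: clothing and footwear → 8% → £0.87
Subtotal = £830.05; tax = £74.48; total due = £904.53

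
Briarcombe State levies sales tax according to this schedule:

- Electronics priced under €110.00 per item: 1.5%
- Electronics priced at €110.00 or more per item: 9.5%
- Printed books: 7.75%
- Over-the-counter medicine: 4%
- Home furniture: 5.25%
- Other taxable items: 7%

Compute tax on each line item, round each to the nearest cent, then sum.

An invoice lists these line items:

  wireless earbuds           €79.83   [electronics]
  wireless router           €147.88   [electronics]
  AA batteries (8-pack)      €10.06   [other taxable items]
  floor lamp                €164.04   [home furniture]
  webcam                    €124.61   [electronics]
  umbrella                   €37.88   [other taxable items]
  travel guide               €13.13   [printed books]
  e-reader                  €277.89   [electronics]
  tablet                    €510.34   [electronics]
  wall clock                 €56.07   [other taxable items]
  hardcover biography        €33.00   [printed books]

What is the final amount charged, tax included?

€1576.16

Wireless earbuds €79.83: electronics, under €110.00 → 1.5% → €1.20
Wireless router €147.88: electronics, €110.00 or more → 9.5% → €14.05
AA batteries (8-pack) €10.06: other taxable items → 7% → €0.70
Floor lamp €164.04: home furniture → 5.25% → €8.61
Webcam €124.61: electronics, €110.00 or more → 9.5% → €11.84
Umbrella €37.88: other taxable items → 7% → €2.65
Travel guide €13.13: printed books → 7.75% → €1.02
E-reader €277.89: electronics, €110.00 or more → 9.5% → €26.40
Tablet €510.34: electronics, €110.00 or more → 9.5% → €48.48
Wall clock €56.07: other taxable items → 7% → €3.92
Hardcover biography €33.00: printed books → 7.75% → €2.56
Subtotal = €1454.73; tax = €121.43; total due = €1576.16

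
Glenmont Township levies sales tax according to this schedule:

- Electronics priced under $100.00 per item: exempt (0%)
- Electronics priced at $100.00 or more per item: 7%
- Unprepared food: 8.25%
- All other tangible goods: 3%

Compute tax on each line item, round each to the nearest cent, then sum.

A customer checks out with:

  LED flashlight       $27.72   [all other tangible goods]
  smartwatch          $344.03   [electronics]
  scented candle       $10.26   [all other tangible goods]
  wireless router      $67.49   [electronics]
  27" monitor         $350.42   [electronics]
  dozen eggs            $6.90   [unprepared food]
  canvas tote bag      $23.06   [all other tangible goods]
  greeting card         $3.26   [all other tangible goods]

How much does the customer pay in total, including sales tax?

$884.25

LED flashlight $27.72: all other tangible goods → 3% → $0.83
Smartwatch $344.03: electronics, $100.00 or more → 7% → $24.08
Scented candle $10.26: all other tangible goods → 3% → $0.31
Wireless router $67.49: electronics, under $100.00 → 0% → $0.00
27" monitor $350.42: electronics, $100.00 or more → 7% → $24.53
Dozen eggs $6.90: unprepared food → 8.25% → $0.57
Canvas tote bag $23.06: all other tangible goods → 3% → $0.69
Greeting card $3.26: all other tangible goods → 3% → $0.10
Subtotal = $833.14; tax = $51.11; total due = $884.25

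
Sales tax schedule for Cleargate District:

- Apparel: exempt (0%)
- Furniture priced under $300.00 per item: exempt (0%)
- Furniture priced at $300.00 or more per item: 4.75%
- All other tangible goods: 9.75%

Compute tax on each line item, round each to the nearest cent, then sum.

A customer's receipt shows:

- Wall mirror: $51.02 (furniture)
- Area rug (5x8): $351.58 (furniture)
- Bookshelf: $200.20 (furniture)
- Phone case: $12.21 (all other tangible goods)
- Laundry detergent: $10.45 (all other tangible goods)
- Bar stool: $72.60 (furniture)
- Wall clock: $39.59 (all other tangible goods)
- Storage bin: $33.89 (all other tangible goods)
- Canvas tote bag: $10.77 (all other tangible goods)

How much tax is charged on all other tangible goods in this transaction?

Phone case $12.21: all other tangible goods → 9.75% → $1.19
Laundry detergent $10.45: all other tangible goods → 9.75% → $1.02
Wall clock $39.59: all other tangible goods → 9.75% → $3.86
Storage bin $33.89: all other tangible goods → 9.75% → $3.30
Canvas tote bag $10.77: all other tangible goods → 9.75% → $1.05
Tax on all other tangible goods = $1.19 + $1.02 + $3.86 + $3.30 + $1.05 = $10.42

$10.42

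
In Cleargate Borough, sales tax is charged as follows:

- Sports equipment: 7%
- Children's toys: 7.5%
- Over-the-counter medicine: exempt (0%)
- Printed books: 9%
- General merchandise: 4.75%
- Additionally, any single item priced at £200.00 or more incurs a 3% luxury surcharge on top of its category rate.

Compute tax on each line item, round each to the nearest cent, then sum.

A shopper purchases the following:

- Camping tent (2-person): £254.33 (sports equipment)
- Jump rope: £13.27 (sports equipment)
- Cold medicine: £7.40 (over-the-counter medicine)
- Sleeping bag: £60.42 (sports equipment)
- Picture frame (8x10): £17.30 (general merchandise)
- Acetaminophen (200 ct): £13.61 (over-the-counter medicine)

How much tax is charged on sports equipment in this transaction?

£30.59

Camping tent (2-person) £254.33: sports equipment → 7% + 3% surcharge = 10% → £25.43
Jump rope £13.27: sports equipment → 7% → £0.93
Sleeping bag £60.42: sports equipment → 7% → £4.23
Tax on sports equipment = £25.43 + £0.93 + £4.23 = £30.59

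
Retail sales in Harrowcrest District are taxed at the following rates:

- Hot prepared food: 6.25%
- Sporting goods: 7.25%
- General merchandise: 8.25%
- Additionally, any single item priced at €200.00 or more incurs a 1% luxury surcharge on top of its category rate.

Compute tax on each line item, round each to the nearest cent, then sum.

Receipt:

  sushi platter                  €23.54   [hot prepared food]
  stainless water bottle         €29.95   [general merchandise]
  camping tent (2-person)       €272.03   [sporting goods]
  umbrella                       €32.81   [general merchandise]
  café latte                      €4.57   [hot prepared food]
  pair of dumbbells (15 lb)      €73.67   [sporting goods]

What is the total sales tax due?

€34.72

Sushi platter €23.54: hot prepared food → 6.25% → €1.47
Stainless water bottle €29.95: general merchandise → 8.25% → €2.47
Camping tent (2-person) €272.03: sporting goods → 7.25% + 1% surcharge = 8.25% → €22.44
Umbrella €32.81: general merchandise → 8.25% → €2.71
Café latte €4.57: hot prepared food → 6.25% → €0.29
Pair of dumbbells (15 lb) €73.67: sporting goods → 7.25% → €5.34
Total tax = €1.47 + €2.47 + €22.44 + €2.71 + €0.29 + €5.34 = €34.72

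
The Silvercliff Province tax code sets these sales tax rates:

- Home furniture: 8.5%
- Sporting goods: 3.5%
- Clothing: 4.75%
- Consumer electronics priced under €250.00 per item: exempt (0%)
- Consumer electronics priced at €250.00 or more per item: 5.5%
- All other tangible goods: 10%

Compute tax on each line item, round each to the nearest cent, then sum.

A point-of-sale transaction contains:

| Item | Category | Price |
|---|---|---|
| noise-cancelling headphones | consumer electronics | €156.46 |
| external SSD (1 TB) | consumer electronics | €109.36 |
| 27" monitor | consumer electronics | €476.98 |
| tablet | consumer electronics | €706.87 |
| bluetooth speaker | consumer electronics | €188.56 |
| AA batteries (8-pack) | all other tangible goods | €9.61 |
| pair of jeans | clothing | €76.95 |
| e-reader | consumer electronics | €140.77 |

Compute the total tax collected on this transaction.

Noise-cancelling headphones €156.46: consumer electronics, under €250.00 → 0% → €0.00
External SSD (1 TB) €109.36: consumer electronics, under €250.00 → 0% → €0.00
27" monitor €476.98: consumer electronics, €250.00 or more → 5.5% → €26.23
Tablet €706.87: consumer electronics, €250.00 or more → 5.5% → €38.88
Bluetooth speaker €188.56: consumer electronics, under €250.00 → 0% → €0.00
AA batteries (8-pack) €9.61: all other tangible goods → 10% → €0.96
Pair of jeans €76.95: clothing → 4.75% → €3.66
E-reader €140.77: consumer electronics, under €250.00 → 0% → €0.00
Total tax = €26.23 + €38.88 + €0.96 + €3.66 = €69.73

€69.73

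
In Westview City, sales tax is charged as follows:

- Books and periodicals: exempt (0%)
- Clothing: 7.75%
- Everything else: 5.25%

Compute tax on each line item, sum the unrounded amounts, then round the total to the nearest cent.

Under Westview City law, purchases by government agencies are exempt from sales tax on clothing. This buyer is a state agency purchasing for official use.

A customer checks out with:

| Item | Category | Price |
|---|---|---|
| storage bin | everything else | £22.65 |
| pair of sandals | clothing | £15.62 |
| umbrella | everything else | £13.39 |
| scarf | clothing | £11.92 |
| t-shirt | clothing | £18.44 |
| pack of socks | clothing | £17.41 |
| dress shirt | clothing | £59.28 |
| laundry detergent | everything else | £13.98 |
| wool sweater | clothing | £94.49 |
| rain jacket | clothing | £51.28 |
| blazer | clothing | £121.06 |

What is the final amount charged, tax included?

Storage bin £22.65: everything else → 5.25% → £1.189125
Pair of sandals £15.62: clothing, buyer-exempt → 0% → £0.00
Umbrella £13.39: everything else → 5.25% → £0.702975
Scarf £11.92: clothing, buyer-exempt → 0% → £0.00
T-shirt £18.44: clothing, buyer-exempt → 0% → £0.00
Pack of socks £17.41: clothing, buyer-exempt → 0% → £0.00
Dress shirt £59.28: clothing, buyer-exempt → 0% → £0.00
Laundry detergent £13.98: everything else → 5.25% → £0.73395
Wool sweater £94.49: clothing, buyer-exempt → 0% → £0.00
Rain jacket £51.28: clothing, buyer-exempt → 0% → £0.00
Blazer £121.06: clothing, buyer-exempt → 0% → £0.00
Subtotal = £439.52; unrounded tax = £2.62605 → £2.63; total due = £442.15

£442.15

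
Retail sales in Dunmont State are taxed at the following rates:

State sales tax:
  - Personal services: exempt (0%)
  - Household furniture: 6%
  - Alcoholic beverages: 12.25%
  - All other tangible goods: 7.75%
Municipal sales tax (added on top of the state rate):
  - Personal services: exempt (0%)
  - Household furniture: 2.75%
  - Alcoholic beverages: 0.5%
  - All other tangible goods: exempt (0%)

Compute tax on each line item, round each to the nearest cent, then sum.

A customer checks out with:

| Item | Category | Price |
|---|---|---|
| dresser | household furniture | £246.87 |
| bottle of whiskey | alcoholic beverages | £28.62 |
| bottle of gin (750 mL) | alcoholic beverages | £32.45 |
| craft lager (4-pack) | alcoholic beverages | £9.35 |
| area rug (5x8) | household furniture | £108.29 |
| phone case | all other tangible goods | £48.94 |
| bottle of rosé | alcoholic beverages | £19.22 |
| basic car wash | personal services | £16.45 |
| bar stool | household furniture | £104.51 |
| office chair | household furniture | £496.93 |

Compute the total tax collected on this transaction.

£98.92

Dresser £246.87: household furniture → 6% + 2.75% municipal = 8.75% → £21.60
Bottle of whiskey £28.62: alcoholic beverages → 12.25% + 0.5% municipal = 12.75% → £3.65
Bottle of gin (750 mL) £32.45: alcoholic beverages → 12.25% + 0.5% municipal = 12.75% → £4.14
Craft lager (4-pack) £9.35: alcoholic beverages → 12.25% + 0.5% municipal = 12.75% → £1.19
Area rug (5x8) £108.29: household furniture → 6% + 2.75% municipal = 8.75% → £9.48
Phone case £48.94: all other tangible goods → 7.75% + 0% municipal = 7.75% → £3.79
Bottle of rosé £19.22: alcoholic beverages → 12.25% + 0.5% municipal = 12.75% → £2.45
Basic car wash £16.45: personal services → 0% + 0% municipal = 0% → £0.00
Bar stool £104.51: household furniture → 6% + 2.75% municipal = 8.75% → £9.14
Office chair £496.93: household furniture → 6% + 2.75% municipal = 8.75% → £43.48
Total tax = £21.60 + £3.65 + £4.14 + £1.19 + £9.48 + £3.79 + £2.45 + £9.14 + £43.48 = £98.92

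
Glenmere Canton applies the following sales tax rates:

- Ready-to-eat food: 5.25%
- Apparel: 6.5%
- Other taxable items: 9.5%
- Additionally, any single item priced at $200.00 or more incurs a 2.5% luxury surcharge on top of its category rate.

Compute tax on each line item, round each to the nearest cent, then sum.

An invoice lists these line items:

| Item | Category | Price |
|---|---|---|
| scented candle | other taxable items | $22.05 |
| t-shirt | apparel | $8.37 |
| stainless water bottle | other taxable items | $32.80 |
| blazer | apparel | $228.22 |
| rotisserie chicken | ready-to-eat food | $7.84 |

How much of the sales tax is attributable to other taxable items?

Scented candle $22.05: other taxable items → 9.5% → $2.09
Stainless water bottle $32.80: other taxable items → 9.5% → $3.12
Tax on other taxable items = $2.09 + $3.12 = $5.21

$5.21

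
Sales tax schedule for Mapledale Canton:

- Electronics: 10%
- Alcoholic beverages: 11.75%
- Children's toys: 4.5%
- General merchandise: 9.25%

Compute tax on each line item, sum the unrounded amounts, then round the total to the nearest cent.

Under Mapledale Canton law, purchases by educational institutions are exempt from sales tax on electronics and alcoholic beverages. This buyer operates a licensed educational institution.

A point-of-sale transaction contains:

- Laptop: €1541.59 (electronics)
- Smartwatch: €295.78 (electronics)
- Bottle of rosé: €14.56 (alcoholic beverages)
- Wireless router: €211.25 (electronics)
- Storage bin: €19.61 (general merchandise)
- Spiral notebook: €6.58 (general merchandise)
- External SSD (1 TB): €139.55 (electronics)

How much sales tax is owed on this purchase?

Laptop €1541.59: electronics, buyer-exempt → 0% → €0.00
Smartwatch €295.78: electronics, buyer-exempt → 0% → €0.00
Bottle of rosé €14.56: alcoholic beverages, buyer-exempt → 0% → €0.00
Wireless router €211.25: electronics, buyer-exempt → 0% → €0.00
Storage bin €19.61: general merchandise → 9.25% → €1.813925
Spiral notebook €6.58: general merchandise → 9.25% → €0.60865
External SSD (1 TB) €139.55: electronics, buyer-exempt → 0% → €0.00
Unrounded tax sum = €2.422575 → €2.42

€2.42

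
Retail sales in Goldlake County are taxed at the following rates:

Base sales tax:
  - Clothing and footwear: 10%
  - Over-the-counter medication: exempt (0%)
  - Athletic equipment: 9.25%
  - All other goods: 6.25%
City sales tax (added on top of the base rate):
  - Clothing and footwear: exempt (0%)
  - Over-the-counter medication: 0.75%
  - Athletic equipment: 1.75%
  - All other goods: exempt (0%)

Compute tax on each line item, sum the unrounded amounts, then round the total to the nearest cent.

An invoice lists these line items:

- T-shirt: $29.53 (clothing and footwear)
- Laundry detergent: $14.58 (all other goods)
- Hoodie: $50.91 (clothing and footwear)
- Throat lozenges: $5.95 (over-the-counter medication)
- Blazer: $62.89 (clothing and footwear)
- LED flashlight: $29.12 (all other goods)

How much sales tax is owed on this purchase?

$17.11

T-shirt $29.53: clothing and footwear → 10% + 0% city = 10% → $2.953
Laundry detergent $14.58: all other goods → 6.25% + 0% city = 6.25% → $0.91125
Hoodie $50.91: clothing and footwear → 10% + 0% city = 10% → $5.091
Throat lozenges $5.95: over-the-counter medication → 0% + 0.75% city = 0.75% → $0.044625
Blazer $62.89: clothing and footwear → 10% + 0% city = 10% → $6.289
LED flashlight $29.12: all other goods → 6.25% + 0% city = 6.25% → $1.82
Unrounded tax sum = $17.108875 → $17.11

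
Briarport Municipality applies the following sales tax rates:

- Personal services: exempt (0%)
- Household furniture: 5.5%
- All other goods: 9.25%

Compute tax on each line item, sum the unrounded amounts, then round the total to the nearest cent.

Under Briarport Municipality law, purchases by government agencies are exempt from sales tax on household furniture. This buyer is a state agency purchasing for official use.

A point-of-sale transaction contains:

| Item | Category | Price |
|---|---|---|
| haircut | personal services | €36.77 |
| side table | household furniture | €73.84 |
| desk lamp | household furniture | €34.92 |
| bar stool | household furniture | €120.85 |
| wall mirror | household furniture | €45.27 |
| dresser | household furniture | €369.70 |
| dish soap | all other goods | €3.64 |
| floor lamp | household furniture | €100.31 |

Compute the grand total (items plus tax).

€785.64

Haircut €36.77: personal services → 0% → €0.00
Side table €73.84: household furniture, buyer-exempt → 0% → €0.00
Desk lamp €34.92: household furniture, buyer-exempt → 0% → €0.00
Bar stool €120.85: household furniture, buyer-exempt → 0% → €0.00
Wall mirror €45.27: household furniture, buyer-exempt → 0% → €0.00
Dresser €369.70: household furniture, buyer-exempt → 0% → €0.00
Dish soap €3.64: all other goods → 9.25% → €0.3367
Floor lamp €100.31: household furniture, buyer-exempt → 0% → €0.00
Subtotal = €785.30; unrounded tax = €0.3367 → €0.34; total due = €785.64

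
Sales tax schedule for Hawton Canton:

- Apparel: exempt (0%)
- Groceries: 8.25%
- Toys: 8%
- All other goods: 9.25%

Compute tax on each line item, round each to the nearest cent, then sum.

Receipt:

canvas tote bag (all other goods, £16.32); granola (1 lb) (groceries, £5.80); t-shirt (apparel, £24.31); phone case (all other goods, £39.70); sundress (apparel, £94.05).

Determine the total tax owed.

Canvas tote bag £16.32: all other goods → 9.25% → £1.51
Granola (1 lb) £5.80: groceries → 8.25% → £0.48
T-shirt £24.31: apparel → 0% → £0.00
Phone case £39.70: all other goods → 9.25% → £3.67
Sundress £94.05: apparel → 0% → £0.00
Total tax = £1.51 + £0.48 + £3.67 = £5.66

£5.66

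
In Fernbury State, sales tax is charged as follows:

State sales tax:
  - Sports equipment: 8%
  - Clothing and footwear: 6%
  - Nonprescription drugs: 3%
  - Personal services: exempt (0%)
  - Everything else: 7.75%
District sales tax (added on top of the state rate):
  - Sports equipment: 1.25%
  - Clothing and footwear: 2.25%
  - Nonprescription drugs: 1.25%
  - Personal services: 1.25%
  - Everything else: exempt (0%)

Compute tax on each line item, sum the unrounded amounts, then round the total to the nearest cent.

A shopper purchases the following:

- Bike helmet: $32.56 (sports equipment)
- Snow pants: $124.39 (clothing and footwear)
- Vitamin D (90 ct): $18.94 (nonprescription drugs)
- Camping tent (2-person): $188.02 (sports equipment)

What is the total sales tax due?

$31.47

Bike helmet $32.56: sports equipment → 8% + 1.25% district = 9.25% → $3.0118
Snow pants $124.39: clothing and footwear → 6% + 2.25% district = 8.25% → $10.262175
Vitamin D (90 ct) $18.94: nonprescription drugs → 3% + 1.25% district = 4.25% → $0.80495
Camping tent (2-person) $188.02: sports equipment → 8% + 1.25% district = 9.25% → $17.39185
Unrounded tax sum = $31.470775 → $31.47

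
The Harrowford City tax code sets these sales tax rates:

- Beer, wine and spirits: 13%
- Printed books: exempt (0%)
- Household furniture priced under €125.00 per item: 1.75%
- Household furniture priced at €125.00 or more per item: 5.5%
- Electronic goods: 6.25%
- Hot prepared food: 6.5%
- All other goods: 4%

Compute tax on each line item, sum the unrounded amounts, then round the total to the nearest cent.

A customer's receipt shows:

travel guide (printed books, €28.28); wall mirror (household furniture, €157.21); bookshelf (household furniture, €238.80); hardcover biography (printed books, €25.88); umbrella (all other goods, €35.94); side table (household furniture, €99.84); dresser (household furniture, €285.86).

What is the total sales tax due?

€40.69

Travel guide €28.28: printed books → 0% → €0.00
Wall mirror €157.21: household furniture, €125.00 or more → 5.5% → €8.64655
Bookshelf €238.80: household furniture, €125.00 or more → 5.5% → €13.134
Hardcover biography €25.88: printed books → 0% → €0.00
Umbrella €35.94: all other goods → 4% → €1.4376
Side table €99.84: household furniture, under €125.00 → 1.75% → €1.7472
Dresser €285.86: household furniture, €125.00 or more → 5.5% → €15.7223
Unrounded tax sum = €40.68765 → €40.69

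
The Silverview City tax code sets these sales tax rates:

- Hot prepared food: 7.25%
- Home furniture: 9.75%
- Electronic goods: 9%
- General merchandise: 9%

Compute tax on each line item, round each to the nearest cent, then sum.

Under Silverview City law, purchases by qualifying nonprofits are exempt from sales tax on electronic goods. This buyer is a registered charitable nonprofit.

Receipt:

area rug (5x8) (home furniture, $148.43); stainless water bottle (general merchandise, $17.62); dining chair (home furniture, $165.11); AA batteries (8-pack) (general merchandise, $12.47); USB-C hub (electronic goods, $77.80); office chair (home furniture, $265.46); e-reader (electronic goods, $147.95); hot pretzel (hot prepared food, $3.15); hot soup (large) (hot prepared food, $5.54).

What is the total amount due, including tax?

Area rug (5x8) $148.43: home furniture → 9.75% → $14.47
Stainless water bottle $17.62: general merchandise → 9% → $1.59
Dining chair $165.11: home furniture → 9.75% → $16.10
AA batteries (8-pack) $12.47: general merchandise → 9% → $1.12
USB-C hub $77.80: electronic goods, buyer-exempt → 0% → $0.00
Office chair $265.46: home furniture → 9.75% → $25.88
E-reader $147.95: electronic goods, buyer-exempt → 0% → $0.00
Hot pretzel $3.15: hot prepared food → 7.25% → $0.23
Hot soup (large) $5.54: hot prepared food → 7.25% → $0.40
Subtotal = $843.53; tax = $59.79; total due = $903.32

$903.32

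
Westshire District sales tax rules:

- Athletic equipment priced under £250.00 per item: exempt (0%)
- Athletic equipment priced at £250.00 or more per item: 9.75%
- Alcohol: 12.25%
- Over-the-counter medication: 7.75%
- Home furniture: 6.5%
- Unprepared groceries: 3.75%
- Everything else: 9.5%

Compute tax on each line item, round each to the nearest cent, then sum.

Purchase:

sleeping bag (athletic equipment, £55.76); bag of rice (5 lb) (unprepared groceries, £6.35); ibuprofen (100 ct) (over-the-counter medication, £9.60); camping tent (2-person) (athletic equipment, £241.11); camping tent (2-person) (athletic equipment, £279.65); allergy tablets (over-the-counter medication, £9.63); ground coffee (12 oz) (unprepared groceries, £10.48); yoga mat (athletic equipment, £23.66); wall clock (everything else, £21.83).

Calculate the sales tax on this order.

£31.46

Sleeping bag £55.76: athletic equipment, under £250.00 → 0% → £0.00
Bag of rice (5 lb) £6.35: unprepared groceries → 3.75% → £0.24
Ibuprofen (100 ct) £9.60: over-the-counter medication → 7.75% → £0.74
Camping tent (2-person) £241.11: athletic equipment, under £250.00 → 0% → £0.00
Camping tent (2-person) £279.65: athletic equipment, £250.00 or more → 9.75% → £27.27
Allergy tablets £9.63: over-the-counter medication → 7.75% → £0.75
Ground coffee (12 oz) £10.48: unprepared groceries → 3.75% → £0.39
Yoga mat £23.66: athletic equipment, under £250.00 → 0% → £0.00
Wall clock £21.83: everything else → 9.5% → £2.07
Total tax = £0.24 + £0.74 + £27.27 + £0.75 + £0.39 + £2.07 = £31.46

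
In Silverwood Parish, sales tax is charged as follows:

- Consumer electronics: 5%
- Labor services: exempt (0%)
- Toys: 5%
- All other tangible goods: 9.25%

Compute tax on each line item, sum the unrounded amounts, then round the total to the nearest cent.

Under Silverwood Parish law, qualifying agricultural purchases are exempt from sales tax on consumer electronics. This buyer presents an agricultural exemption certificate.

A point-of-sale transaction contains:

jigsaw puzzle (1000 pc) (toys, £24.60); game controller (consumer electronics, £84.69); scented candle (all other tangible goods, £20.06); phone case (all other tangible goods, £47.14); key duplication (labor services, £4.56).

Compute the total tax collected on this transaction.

Jigsaw puzzle (1000 pc) £24.60: toys → 5% → £1.23
Game controller £84.69: consumer electronics, buyer-exempt → 0% → £0.00
Scented candle £20.06: all other tangible goods → 9.25% → £1.85555
Phone case £47.14: all other tangible goods → 9.25% → £4.36045
Key duplication £4.56: labor services → 0% → £0.00
Unrounded tax sum = £7.446 → £7.45

£7.45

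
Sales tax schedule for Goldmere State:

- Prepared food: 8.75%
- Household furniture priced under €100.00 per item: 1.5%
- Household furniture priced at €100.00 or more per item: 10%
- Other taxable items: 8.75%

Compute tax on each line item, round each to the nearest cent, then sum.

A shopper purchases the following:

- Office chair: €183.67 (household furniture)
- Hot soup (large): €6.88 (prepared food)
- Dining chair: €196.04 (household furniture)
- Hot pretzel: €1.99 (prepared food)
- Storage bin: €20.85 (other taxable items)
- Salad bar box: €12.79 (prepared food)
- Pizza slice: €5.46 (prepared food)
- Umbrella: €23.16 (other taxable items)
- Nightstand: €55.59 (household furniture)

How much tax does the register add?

€45.02

Office chair €183.67: household furniture, €100.00 or more → 10% → €18.37
Hot soup (large) €6.88: prepared food → 8.75% → €0.60
Dining chair €196.04: household furniture, €100.00 or more → 10% → €19.60
Hot pretzel €1.99: prepared food → 8.75% → €0.17
Storage bin €20.85: other taxable items → 8.75% → €1.82
Salad bar box €12.79: prepared food → 8.75% → €1.12
Pizza slice €5.46: prepared food → 8.75% → €0.48
Umbrella €23.16: other taxable items → 8.75% → €2.03
Nightstand €55.59: household furniture, under €100.00 → 1.5% → €0.83
Total tax = €18.37 + €0.60 + €19.60 + €0.17 + €1.82 + €1.12 + €0.48 + €2.03 + €0.83 = €45.02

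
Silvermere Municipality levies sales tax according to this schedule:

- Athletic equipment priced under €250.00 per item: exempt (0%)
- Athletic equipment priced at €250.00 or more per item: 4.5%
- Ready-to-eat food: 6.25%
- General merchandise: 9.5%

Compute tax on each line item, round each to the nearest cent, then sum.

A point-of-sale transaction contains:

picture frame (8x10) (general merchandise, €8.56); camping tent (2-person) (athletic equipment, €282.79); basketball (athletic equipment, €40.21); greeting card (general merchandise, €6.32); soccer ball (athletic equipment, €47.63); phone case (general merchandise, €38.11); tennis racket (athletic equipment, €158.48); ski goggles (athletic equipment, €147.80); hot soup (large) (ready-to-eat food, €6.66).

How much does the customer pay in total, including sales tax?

€754.74

Picture frame (8x10) €8.56: general merchandise → 9.5% → €0.81
Camping tent (2-person) €282.79: athletic equipment, €250.00 or more → 4.5% → €12.73
Basketball €40.21: athletic equipment, under €250.00 → 0% → €0.00
Greeting card €6.32: general merchandise → 9.5% → €0.60
Soccer ball €47.63: athletic equipment, under €250.00 → 0% → €0.00
Phone case €38.11: general merchandise → 9.5% → €3.62
Tennis racket €158.48: athletic equipment, under €250.00 → 0% → €0.00
Ski goggles €147.80: athletic equipment, under €250.00 → 0% → €0.00
Hot soup (large) €6.66: ready-to-eat food → 6.25% → €0.42
Subtotal = €736.56; tax = €18.18; total due = €754.74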